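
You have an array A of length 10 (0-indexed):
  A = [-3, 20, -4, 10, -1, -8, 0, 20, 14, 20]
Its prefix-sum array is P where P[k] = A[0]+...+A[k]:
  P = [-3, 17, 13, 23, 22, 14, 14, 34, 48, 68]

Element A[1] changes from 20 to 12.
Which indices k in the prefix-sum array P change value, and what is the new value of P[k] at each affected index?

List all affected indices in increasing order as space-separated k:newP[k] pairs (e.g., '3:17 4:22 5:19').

Answer: 1:9 2:5 3:15 4:14 5:6 6:6 7:26 8:40 9:60

Derivation:
P[k] = A[0] + ... + A[k]
P[k] includes A[1] iff k >= 1
Affected indices: 1, 2, ..., 9; delta = -8
  P[1]: 17 + -8 = 9
  P[2]: 13 + -8 = 5
  P[3]: 23 + -8 = 15
  P[4]: 22 + -8 = 14
  P[5]: 14 + -8 = 6
  P[6]: 14 + -8 = 6
  P[7]: 34 + -8 = 26
  P[8]: 48 + -8 = 40
  P[9]: 68 + -8 = 60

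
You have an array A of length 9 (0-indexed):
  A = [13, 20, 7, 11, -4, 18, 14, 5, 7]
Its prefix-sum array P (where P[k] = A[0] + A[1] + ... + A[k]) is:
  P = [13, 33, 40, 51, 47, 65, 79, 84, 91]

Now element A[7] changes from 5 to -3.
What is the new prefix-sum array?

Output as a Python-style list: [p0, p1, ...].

Answer: [13, 33, 40, 51, 47, 65, 79, 76, 83]

Derivation:
Change: A[7] 5 -> -3, delta = -8
P[k] for k < 7: unchanged (A[7] not included)
P[k] for k >= 7: shift by delta = -8
  P[0] = 13 + 0 = 13
  P[1] = 33 + 0 = 33
  P[2] = 40 + 0 = 40
  P[3] = 51 + 0 = 51
  P[4] = 47 + 0 = 47
  P[5] = 65 + 0 = 65
  P[6] = 79 + 0 = 79
  P[7] = 84 + -8 = 76
  P[8] = 91 + -8 = 83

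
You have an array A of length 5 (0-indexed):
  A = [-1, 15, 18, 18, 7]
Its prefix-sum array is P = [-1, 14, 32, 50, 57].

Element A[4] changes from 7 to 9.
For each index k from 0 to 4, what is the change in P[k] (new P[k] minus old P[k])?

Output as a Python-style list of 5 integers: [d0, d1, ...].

Element change: A[4] 7 -> 9, delta = 2
For k < 4: P[k] unchanged, delta_P[k] = 0
For k >= 4: P[k] shifts by exactly 2
Delta array: [0, 0, 0, 0, 2]

Answer: [0, 0, 0, 0, 2]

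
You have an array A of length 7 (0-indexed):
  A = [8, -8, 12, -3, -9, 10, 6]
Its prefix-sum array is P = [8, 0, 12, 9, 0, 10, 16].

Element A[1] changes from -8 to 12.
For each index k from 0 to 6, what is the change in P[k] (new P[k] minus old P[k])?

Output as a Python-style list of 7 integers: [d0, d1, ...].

Element change: A[1] -8 -> 12, delta = 20
For k < 1: P[k] unchanged, delta_P[k] = 0
For k >= 1: P[k] shifts by exactly 20
Delta array: [0, 20, 20, 20, 20, 20, 20]

Answer: [0, 20, 20, 20, 20, 20, 20]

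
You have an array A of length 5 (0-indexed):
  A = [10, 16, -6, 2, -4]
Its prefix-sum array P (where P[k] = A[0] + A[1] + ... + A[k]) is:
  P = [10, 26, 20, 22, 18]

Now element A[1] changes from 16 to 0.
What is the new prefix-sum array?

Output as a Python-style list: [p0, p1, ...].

Answer: [10, 10, 4, 6, 2]

Derivation:
Change: A[1] 16 -> 0, delta = -16
P[k] for k < 1: unchanged (A[1] not included)
P[k] for k >= 1: shift by delta = -16
  P[0] = 10 + 0 = 10
  P[1] = 26 + -16 = 10
  P[2] = 20 + -16 = 4
  P[3] = 22 + -16 = 6
  P[4] = 18 + -16 = 2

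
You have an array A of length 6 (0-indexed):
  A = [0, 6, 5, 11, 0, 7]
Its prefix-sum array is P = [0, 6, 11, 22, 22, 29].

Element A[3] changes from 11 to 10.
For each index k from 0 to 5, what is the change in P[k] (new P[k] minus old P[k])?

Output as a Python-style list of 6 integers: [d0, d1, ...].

Element change: A[3] 11 -> 10, delta = -1
For k < 3: P[k] unchanged, delta_P[k] = 0
For k >= 3: P[k] shifts by exactly -1
Delta array: [0, 0, 0, -1, -1, -1]

Answer: [0, 0, 0, -1, -1, -1]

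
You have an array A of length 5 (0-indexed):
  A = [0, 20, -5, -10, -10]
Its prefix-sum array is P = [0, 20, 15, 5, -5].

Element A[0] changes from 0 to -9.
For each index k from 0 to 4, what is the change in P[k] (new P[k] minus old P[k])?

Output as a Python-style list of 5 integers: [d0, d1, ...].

Element change: A[0] 0 -> -9, delta = -9
For k < 0: P[k] unchanged, delta_P[k] = 0
For k >= 0: P[k] shifts by exactly -9
Delta array: [-9, -9, -9, -9, -9]

Answer: [-9, -9, -9, -9, -9]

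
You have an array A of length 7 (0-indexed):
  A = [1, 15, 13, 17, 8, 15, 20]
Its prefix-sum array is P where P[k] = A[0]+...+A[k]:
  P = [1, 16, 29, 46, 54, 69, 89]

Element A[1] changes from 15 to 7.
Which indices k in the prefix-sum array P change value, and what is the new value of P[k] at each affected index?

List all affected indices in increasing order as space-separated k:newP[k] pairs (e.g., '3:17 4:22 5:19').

P[k] = A[0] + ... + A[k]
P[k] includes A[1] iff k >= 1
Affected indices: 1, 2, ..., 6; delta = -8
  P[1]: 16 + -8 = 8
  P[2]: 29 + -8 = 21
  P[3]: 46 + -8 = 38
  P[4]: 54 + -8 = 46
  P[5]: 69 + -8 = 61
  P[6]: 89 + -8 = 81

Answer: 1:8 2:21 3:38 4:46 5:61 6:81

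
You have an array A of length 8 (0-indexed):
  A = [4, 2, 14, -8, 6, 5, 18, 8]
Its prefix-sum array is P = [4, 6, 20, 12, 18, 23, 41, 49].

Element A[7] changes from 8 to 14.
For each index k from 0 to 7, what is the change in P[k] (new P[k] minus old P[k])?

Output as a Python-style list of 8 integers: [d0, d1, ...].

Element change: A[7] 8 -> 14, delta = 6
For k < 7: P[k] unchanged, delta_P[k] = 0
For k >= 7: P[k] shifts by exactly 6
Delta array: [0, 0, 0, 0, 0, 0, 0, 6]

Answer: [0, 0, 0, 0, 0, 0, 0, 6]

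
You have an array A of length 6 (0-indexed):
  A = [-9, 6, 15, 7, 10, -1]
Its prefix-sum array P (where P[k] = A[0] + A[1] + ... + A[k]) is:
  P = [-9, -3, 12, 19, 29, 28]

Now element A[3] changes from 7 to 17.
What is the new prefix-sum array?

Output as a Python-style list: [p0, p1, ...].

Change: A[3] 7 -> 17, delta = 10
P[k] for k < 3: unchanged (A[3] not included)
P[k] for k >= 3: shift by delta = 10
  P[0] = -9 + 0 = -9
  P[1] = -3 + 0 = -3
  P[2] = 12 + 0 = 12
  P[3] = 19 + 10 = 29
  P[4] = 29 + 10 = 39
  P[5] = 28 + 10 = 38

Answer: [-9, -3, 12, 29, 39, 38]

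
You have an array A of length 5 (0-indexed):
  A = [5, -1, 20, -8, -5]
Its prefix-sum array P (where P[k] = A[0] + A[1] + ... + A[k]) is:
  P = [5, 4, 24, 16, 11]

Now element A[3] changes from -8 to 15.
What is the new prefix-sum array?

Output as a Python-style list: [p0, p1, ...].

Answer: [5, 4, 24, 39, 34]

Derivation:
Change: A[3] -8 -> 15, delta = 23
P[k] for k < 3: unchanged (A[3] not included)
P[k] for k >= 3: shift by delta = 23
  P[0] = 5 + 0 = 5
  P[1] = 4 + 0 = 4
  P[2] = 24 + 0 = 24
  P[3] = 16 + 23 = 39
  P[4] = 11 + 23 = 34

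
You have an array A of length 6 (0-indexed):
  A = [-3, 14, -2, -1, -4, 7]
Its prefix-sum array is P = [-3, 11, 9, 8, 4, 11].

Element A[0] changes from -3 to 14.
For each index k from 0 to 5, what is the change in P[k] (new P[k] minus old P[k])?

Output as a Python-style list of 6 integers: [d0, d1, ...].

Answer: [17, 17, 17, 17, 17, 17]

Derivation:
Element change: A[0] -3 -> 14, delta = 17
For k < 0: P[k] unchanged, delta_P[k] = 0
For k >= 0: P[k] shifts by exactly 17
Delta array: [17, 17, 17, 17, 17, 17]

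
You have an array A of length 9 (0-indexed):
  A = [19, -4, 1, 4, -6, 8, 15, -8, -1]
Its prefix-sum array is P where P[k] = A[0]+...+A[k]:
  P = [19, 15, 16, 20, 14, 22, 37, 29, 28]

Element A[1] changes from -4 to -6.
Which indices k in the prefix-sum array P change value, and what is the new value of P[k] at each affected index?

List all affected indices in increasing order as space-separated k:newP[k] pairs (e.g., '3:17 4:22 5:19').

P[k] = A[0] + ... + A[k]
P[k] includes A[1] iff k >= 1
Affected indices: 1, 2, ..., 8; delta = -2
  P[1]: 15 + -2 = 13
  P[2]: 16 + -2 = 14
  P[3]: 20 + -2 = 18
  P[4]: 14 + -2 = 12
  P[5]: 22 + -2 = 20
  P[6]: 37 + -2 = 35
  P[7]: 29 + -2 = 27
  P[8]: 28 + -2 = 26

Answer: 1:13 2:14 3:18 4:12 5:20 6:35 7:27 8:26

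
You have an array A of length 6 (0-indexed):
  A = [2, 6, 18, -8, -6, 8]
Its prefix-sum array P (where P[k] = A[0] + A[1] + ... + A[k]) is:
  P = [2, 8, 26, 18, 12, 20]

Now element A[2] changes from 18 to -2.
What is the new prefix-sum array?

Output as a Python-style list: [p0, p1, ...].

Answer: [2, 8, 6, -2, -8, 0]

Derivation:
Change: A[2] 18 -> -2, delta = -20
P[k] for k < 2: unchanged (A[2] not included)
P[k] for k >= 2: shift by delta = -20
  P[0] = 2 + 0 = 2
  P[1] = 8 + 0 = 8
  P[2] = 26 + -20 = 6
  P[3] = 18 + -20 = -2
  P[4] = 12 + -20 = -8
  P[5] = 20 + -20 = 0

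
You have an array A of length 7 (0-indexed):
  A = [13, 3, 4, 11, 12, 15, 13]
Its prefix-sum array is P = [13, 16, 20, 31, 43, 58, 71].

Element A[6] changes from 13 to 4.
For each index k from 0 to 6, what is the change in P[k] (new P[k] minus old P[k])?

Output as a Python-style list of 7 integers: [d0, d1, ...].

Answer: [0, 0, 0, 0, 0, 0, -9]

Derivation:
Element change: A[6] 13 -> 4, delta = -9
For k < 6: P[k] unchanged, delta_P[k] = 0
For k >= 6: P[k] shifts by exactly -9
Delta array: [0, 0, 0, 0, 0, 0, -9]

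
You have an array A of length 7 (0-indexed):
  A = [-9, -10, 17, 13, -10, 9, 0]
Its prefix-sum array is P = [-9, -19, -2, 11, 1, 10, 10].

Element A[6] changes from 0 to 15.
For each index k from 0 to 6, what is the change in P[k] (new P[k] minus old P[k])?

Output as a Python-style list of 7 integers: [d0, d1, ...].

Answer: [0, 0, 0, 0, 0, 0, 15]

Derivation:
Element change: A[6] 0 -> 15, delta = 15
For k < 6: P[k] unchanged, delta_P[k] = 0
For k >= 6: P[k] shifts by exactly 15
Delta array: [0, 0, 0, 0, 0, 0, 15]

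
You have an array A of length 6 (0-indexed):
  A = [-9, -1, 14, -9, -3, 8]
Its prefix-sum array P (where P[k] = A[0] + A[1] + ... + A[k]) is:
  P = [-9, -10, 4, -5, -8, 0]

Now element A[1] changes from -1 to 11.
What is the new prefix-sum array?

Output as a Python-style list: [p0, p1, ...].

Answer: [-9, 2, 16, 7, 4, 12]

Derivation:
Change: A[1] -1 -> 11, delta = 12
P[k] for k < 1: unchanged (A[1] not included)
P[k] for k >= 1: shift by delta = 12
  P[0] = -9 + 0 = -9
  P[1] = -10 + 12 = 2
  P[2] = 4 + 12 = 16
  P[3] = -5 + 12 = 7
  P[4] = -8 + 12 = 4
  P[5] = 0 + 12 = 12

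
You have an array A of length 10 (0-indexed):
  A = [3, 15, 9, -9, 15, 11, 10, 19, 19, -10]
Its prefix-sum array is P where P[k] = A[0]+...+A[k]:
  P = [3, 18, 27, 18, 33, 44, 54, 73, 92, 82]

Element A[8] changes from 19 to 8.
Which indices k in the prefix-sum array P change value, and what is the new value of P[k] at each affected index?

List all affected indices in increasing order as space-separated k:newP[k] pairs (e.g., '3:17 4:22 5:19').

P[k] = A[0] + ... + A[k]
P[k] includes A[8] iff k >= 8
Affected indices: 8, 9, ..., 9; delta = -11
  P[8]: 92 + -11 = 81
  P[9]: 82 + -11 = 71

Answer: 8:81 9:71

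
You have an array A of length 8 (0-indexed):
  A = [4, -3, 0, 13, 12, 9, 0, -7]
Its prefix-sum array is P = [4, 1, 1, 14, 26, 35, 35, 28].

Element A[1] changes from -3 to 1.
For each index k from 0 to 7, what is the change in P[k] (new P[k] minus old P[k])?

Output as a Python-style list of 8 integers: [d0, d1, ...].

Answer: [0, 4, 4, 4, 4, 4, 4, 4]

Derivation:
Element change: A[1] -3 -> 1, delta = 4
For k < 1: P[k] unchanged, delta_P[k] = 0
For k >= 1: P[k] shifts by exactly 4
Delta array: [0, 4, 4, 4, 4, 4, 4, 4]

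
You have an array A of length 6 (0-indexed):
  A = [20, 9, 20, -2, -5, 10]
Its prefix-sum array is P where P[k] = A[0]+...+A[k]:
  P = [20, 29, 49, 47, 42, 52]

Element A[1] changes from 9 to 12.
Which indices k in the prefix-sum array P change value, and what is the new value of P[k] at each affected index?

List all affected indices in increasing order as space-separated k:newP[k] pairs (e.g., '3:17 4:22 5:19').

Answer: 1:32 2:52 3:50 4:45 5:55

Derivation:
P[k] = A[0] + ... + A[k]
P[k] includes A[1] iff k >= 1
Affected indices: 1, 2, ..., 5; delta = 3
  P[1]: 29 + 3 = 32
  P[2]: 49 + 3 = 52
  P[3]: 47 + 3 = 50
  P[4]: 42 + 3 = 45
  P[5]: 52 + 3 = 55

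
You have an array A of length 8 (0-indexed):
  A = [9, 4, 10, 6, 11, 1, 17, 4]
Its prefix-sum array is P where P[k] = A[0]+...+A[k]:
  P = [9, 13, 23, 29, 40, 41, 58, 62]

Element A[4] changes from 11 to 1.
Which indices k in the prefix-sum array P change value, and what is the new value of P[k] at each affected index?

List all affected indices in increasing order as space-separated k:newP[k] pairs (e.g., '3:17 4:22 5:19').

P[k] = A[0] + ... + A[k]
P[k] includes A[4] iff k >= 4
Affected indices: 4, 5, ..., 7; delta = -10
  P[4]: 40 + -10 = 30
  P[5]: 41 + -10 = 31
  P[6]: 58 + -10 = 48
  P[7]: 62 + -10 = 52

Answer: 4:30 5:31 6:48 7:52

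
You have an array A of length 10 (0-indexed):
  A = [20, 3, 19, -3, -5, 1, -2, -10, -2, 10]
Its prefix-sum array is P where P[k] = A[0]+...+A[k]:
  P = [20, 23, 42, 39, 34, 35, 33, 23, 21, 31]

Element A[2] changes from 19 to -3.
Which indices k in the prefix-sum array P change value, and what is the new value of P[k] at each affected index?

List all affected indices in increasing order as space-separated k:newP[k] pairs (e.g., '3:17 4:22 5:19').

Answer: 2:20 3:17 4:12 5:13 6:11 7:1 8:-1 9:9

Derivation:
P[k] = A[0] + ... + A[k]
P[k] includes A[2] iff k >= 2
Affected indices: 2, 3, ..., 9; delta = -22
  P[2]: 42 + -22 = 20
  P[3]: 39 + -22 = 17
  P[4]: 34 + -22 = 12
  P[5]: 35 + -22 = 13
  P[6]: 33 + -22 = 11
  P[7]: 23 + -22 = 1
  P[8]: 21 + -22 = -1
  P[9]: 31 + -22 = 9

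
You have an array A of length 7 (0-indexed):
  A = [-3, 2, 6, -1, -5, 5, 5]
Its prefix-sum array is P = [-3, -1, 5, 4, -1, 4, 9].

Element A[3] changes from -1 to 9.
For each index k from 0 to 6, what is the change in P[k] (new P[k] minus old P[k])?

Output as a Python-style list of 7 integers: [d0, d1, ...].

Answer: [0, 0, 0, 10, 10, 10, 10]

Derivation:
Element change: A[3] -1 -> 9, delta = 10
For k < 3: P[k] unchanged, delta_P[k] = 0
For k >= 3: P[k] shifts by exactly 10
Delta array: [0, 0, 0, 10, 10, 10, 10]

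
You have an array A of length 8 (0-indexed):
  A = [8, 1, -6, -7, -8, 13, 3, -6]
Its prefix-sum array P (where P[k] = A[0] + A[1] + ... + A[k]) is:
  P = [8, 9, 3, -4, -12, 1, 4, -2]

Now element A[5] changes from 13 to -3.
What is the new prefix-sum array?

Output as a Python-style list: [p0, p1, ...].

Change: A[5] 13 -> -3, delta = -16
P[k] for k < 5: unchanged (A[5] not included)
P[k] for k >= 5: shift by delta = -16
  P[0] = 8 + 0 = 8
  P[1] = 9 + 0 = 9
  P[2] = 3 + 0 = 3
  P[3] = -4 + 0 = -4
  P[4] = -12 + 0 = -12
  P[5] = 1 + -16 = -15
  P[6] = 4 + -16 = -12
  P[7] = -2 + -16 = -18

Answer: [8, 9, 3, -4, -12, -15, -12, -18]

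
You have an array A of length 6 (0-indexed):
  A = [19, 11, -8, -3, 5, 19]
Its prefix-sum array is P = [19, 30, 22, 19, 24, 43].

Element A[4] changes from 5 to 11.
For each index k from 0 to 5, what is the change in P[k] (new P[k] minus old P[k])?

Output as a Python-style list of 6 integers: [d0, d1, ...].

Answer: [0, 0, 0, 0, 6, 6]

Derivation:
Element change: A[4] 5 -> 11, delta = 6
For k < 4: P[k] unchanged, delta_P[k] = 0
For k >= 4: P[k] shifts by exactly 6
Delta array: [0, 0, 0, 0, 6, 6]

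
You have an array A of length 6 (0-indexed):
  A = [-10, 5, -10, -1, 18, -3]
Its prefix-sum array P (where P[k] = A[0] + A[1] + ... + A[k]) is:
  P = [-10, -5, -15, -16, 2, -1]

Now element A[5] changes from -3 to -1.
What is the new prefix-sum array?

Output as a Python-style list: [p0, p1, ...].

Change: A[5] -3 -> -1, delta = 2
P[k] for k < 5: unchanged (A[5] not included)
P[k] for k >= 5: shift by delta = 2
  P[0] = -10 + 0 = -10
  P[1] = -5 + 0 = -5
  P[2] = -15 + 0 = -15
  P[3] = -16 + 0 = -16
  P[4] = 2 + 0 = 2
  P[5] = -1 + 2 = 1

Answer: [-10, -5, -15, -16, 2, 1]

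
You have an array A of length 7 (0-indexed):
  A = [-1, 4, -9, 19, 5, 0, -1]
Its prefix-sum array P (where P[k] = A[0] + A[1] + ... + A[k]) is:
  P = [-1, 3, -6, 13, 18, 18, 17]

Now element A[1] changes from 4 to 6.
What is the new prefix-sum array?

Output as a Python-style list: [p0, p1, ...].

Answer: [-1, 5, -4, 15, 20, 20, 19]

Derivation:
Change: A[1] 4 -> 6, delta = 2
P[k] for k < 1: unchanged (A[1] not included)
P[k] for k >= 1: shift by delta = 2
  P[0] = -1 + 0 = -1
  P[1] = 3 + 2 = 5
  P[2] = -6 + 2 = -4
  P[3] = 13 + 2 = 15
  P[4] = 18 + 2 = 20
  P[5] = 18 + 2 = 20
  P[6] = 17 + 2 = 19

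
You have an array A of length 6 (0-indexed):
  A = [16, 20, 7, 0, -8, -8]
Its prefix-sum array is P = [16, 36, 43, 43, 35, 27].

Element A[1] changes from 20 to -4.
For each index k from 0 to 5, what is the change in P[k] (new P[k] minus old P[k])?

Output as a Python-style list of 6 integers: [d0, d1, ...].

Element change: A[1] 20 -> -4, delta = -24
For k < 1: P[k] unchanged, delta_P[k] = 0
For k >= 1: P[k] shifts by exactly -24
Delta array: [0, -24, -24, -24, -24, -24]

Answer: [0, -24, -24, -24, -24, -24]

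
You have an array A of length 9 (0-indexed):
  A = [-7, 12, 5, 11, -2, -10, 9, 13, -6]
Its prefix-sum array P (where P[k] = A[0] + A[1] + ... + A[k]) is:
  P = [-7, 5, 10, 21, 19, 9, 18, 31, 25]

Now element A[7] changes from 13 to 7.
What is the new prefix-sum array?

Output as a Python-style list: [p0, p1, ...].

Answer: [-7, 5, 10, 21, 19, 9, 18, 25, 19]

Derivation:
Change: A[7] 13 -> 7, delta = -6
P[k] for k < 7: unchanged (A[7] not included)
P[k] for k >= 7: shift by delta = -6
  P[0] = -7 + 0 = -7
  P[1] = 5 + 0 = 5
  P[2] = 10 + 0 = 10
  P[3] = 21 + 0 = 21
  P[4] = 19 + 0 = 19
  P[5] = 9 + 0 = 9
  P[6] = 18 + 0 = 18
  P[7] = 31 + -6 = 25
  P[8] = 25 + -6 = 19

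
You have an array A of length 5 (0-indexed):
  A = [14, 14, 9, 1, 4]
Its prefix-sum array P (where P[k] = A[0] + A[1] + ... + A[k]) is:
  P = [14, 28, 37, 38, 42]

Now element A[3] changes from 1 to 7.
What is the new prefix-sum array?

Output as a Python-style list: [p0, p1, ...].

Answer: [14, 28, 37, 44, 48]

Derivation:
Change: A[3] 1 -> 7, delta = 6
P[k] for k < 3: unchanged (A[3] not included)
P[k] for k >= 3: shift by delta = 6
  P[0] = 14 + 0 = 14
  P[1] = 28 + 0 = 28
  P[2] = 37 + 0 = 37
  P[3] = 38 + 6 = 44
  P[4] = 42 + 6 = 48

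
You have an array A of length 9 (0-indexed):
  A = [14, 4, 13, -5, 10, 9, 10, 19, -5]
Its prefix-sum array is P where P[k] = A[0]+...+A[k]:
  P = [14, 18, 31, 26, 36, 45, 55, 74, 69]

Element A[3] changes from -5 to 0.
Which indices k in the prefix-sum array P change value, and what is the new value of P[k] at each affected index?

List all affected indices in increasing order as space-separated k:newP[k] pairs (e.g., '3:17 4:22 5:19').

P[k] = A[0] + ... + A[k]
P[k] includes A[3] iff k >= 3
Affected indices: 3, 4, ..., 8; delta = 5
  P[3]: 26 + 5 = 31
  P[4]: 36 + 5 = 41
  P[5]: 45 + 5 = 50
  P[6]: 55 + 5 = 60
  P[7]: 74 + 5 = 79
  P[8]: 69 + 5 = 74

Answer: 3:31 4:41 5:50 6:60 7:79 8:74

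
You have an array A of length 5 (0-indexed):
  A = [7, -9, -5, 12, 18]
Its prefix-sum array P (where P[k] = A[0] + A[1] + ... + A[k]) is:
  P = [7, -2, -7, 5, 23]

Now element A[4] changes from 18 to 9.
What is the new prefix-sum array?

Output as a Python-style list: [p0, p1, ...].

Answer: [7, -2, -7, 5, 14]

Derivation:
Change: A[4] 18 -> 9, delta = -9
P[k] for k < 4: unchanged (A[4] not included)
P[k] for k >= 4: shift by delta = -9
  P[0] = 7 + 0 = 7
  P[1] = -2 + 0 = -2
  P[2] = -7 + 0 = -7
  P[3] = 5 + 0 = 5
  P[4] = 23 + -9 = 14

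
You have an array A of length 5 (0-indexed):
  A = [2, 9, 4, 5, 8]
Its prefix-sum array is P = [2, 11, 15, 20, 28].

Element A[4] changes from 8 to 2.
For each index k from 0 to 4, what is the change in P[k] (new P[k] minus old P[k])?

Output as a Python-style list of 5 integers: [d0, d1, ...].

Answer: [0, 0, 0, 0, -6]

Derivation:
Element change: A[4] 8 -> 2, delta = -6
For k < 4: P[k] unchanged, delta_P[k] = 0
For k >= 4: P[k] shifts by exactly -6
Delta array: [0, 0, 0, 0, -6]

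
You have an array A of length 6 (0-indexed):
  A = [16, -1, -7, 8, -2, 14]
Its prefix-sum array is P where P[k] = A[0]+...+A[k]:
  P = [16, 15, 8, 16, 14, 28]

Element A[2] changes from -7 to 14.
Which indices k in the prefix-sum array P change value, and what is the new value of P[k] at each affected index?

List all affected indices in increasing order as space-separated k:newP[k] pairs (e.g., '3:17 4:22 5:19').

Answer: 2:29 3:37 4:35 5:49

Derivation:
P[k] = A[0] + ... + A[k]
P[k] includes A[2] iff k >= 2
Affected indices: 2, 3, ..., 5; delta = 21
  P[2]: 8 + 21 = 29
  P[3]: 16 + 21 = 37
  P[4]: 14 + 21 = 35
  P[5]: 28 + 21 = 49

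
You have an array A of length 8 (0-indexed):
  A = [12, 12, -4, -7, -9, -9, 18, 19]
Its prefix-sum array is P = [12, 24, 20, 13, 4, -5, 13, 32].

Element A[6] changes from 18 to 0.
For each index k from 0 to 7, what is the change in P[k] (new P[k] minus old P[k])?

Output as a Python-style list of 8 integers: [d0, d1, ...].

Answer: [0, 0, 0, 0, 0, 0, -18, -18]

Derivation:
Element change: A[6] 18 -> 0, delta = -18
For k < 6: P[k] unchanged, delta_P[k] = 0
For k >= 6: P[k] shifts by exactly -18
Delta array: [0, 0, 0, 0, 0, 0, -18, -18]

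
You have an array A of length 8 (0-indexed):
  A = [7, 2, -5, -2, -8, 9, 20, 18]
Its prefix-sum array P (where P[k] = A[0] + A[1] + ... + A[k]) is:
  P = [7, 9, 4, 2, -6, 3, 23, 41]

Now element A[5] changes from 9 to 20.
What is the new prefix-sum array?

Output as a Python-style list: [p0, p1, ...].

Answer: [7, 9, 4, 2, -6, 14, 34, 52]

Derivation:
Change: A[5] 9 -> 20, delta = 11
P[k] for k < 5: unchanged (A[5] not included)
P[k] for k >= 5: shift by delta = 11
  P[0] = 7 + 0 = 7
  P[1] = 9 + 0 = 9
  P[2] = 4 + 0 = 4
  P[3] = 2 + 0 = 2
  P[4] = -6 + 0 = -6
  P[5] = 3 + 11 = 14
  P[6] = 23 + 11 = 34
  P[7] = 41 + 11 = 52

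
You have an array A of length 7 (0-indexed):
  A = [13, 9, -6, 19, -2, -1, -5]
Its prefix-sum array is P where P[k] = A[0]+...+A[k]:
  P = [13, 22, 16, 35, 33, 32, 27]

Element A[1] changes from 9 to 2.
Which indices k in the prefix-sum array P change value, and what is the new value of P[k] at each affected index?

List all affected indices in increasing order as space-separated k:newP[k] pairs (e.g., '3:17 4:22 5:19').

P[k] = A[0] + ... + A[k]
P[k] includes A[1] iff k >= 1
Affected indices: 1, 2, ..., 6; delta = -7
  P[1]: 22 + -7 = 15
  P[2]: 16 + -7 = 9
  P[3]: 35 + -7 = 28
  P[4]: 33 + -7 = 26
  P[5]: 32 + -7 = 25
  P[6]: 27 + -7 = 20

Answer: 1:15 2:9 3:28 4:26 5:25 6:20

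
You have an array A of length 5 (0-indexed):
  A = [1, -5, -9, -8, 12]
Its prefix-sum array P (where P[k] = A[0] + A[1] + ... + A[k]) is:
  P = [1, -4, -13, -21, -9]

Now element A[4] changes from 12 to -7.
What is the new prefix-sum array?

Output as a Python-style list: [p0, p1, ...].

Change: A[4] 12 -> -7, delta = -19
P[k] for k < 4: unchanged (A[4] not included)
P[k] for k >= 4: shift by delta = -19
  P[0] = 1 + 0 = 1
  P[1] = -4 + 0 = -4
  P[2] = -13 + 0 = -13
  P[3] = -21 + 0 = -21
  P[4] = -9 + -19 = -28

Answer: [1, -4, -13, -21, -28]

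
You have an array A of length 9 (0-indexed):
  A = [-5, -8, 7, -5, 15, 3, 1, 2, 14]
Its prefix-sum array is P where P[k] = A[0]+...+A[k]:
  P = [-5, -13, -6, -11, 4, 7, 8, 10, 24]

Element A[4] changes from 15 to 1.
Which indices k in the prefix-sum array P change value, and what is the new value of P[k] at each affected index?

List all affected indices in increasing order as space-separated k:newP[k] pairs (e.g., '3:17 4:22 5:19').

P[k] = A[0] + ... + A[k]
P[k] includes A[4] iff k >= 4
Affected indices: 4, 5, ..., 8; delta = -14
  P[4]: 4 + -14 = -10
  P[5]: 7 + -14 = -7
  P[6]: 8 + -14 = -6
  P[7]: 10 + -14 = -4
  P[8]: 24 + -14 = 10

Answer: 4:-10 5:-7 6:-6 7:-4 8:10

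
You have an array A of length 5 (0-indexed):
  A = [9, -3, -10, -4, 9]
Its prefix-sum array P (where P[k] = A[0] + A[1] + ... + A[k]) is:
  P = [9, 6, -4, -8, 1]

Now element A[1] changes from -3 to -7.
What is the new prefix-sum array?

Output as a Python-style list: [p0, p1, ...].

Change: A[1] -3 -> -7, delta = -4
P[k] for k < 1: unchanged (A[1] not included)
P[k] for k >= 1: shift by delta = -4
  P[0] = 9 + 0 = 9
  P[1] = 6 + -4 = 2
  P[2] = -4 + -4 = -8
  P[3] = -8 + -4 = -12
  P[4] = 1 + -4 = -3

Answer: [9, 2, -8, -12, -3]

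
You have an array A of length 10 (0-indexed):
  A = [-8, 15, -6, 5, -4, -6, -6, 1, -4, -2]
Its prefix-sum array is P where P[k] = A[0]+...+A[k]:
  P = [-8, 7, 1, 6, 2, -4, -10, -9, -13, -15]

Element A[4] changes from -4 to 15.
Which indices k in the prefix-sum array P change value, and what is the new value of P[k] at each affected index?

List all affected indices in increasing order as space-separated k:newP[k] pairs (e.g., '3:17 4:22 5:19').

P[k] = A[0] + ... + A[k]
P[k] includes A[4] iff k >= 4
Affected indices: 4, 5, ..., 9; delta = 19
  P[4]: 2 + 19 = 21
  P[5]: -4 + 19 = 15
  P[6]: -10 + 19 = 9
  P[7]: -9 + 19 = 10
  P[8]: -13 + 19 = 6
  P[9]: -15 + 19 = 4

Answer: 4:21 5:15 6:9 7:10 8:6 9:4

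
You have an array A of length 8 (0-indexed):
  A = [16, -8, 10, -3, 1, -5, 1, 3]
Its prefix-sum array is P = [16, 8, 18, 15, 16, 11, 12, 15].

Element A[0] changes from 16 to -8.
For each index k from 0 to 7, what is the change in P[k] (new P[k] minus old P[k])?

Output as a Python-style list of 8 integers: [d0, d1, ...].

Answer: [-24, -24, -24, -24, -24, -24, -24, -24]

Derivation:
Element change: A[0] 16 -> -8, delta = -24
For k < 0: P[k] unchanged, delta_P[k] = 0
For k >= 0: P[k] shifts by exactly -24
Delta array: [-24, -24, -24, -24, -24, -24, -24, -24]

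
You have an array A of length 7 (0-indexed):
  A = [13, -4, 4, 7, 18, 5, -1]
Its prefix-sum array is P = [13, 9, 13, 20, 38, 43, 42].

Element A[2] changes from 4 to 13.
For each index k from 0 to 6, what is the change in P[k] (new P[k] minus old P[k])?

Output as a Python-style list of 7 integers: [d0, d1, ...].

Answer: [0, 0, 9, 9, 9, 9, 9]

Derivation:
Element change: A[2] 4 -> 13, delta = 9
For k < 2: P[k] unchanged, delta_P[k] = 0
For k >= 2: P[k] shifts by exactly 9
Delta array: [0, 0, 9, 9, 9, 9, 9]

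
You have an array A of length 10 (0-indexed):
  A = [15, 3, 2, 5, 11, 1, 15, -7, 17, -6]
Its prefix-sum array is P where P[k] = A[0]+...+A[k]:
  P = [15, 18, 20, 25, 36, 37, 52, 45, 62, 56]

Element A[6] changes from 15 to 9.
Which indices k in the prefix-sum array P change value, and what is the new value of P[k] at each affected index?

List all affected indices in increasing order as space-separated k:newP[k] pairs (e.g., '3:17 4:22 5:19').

Answer: 6:46 7:39 8:56 9:50

Derivation:
P[k] = A[0] + ... + A[k]
P[k] includes A[6] iff k >= 6
Affected indices: 6, 7, ..., 9; delta = -6
  P[6]: 52 + -6 = 46
  P[7]: 45 + -6 = 39
  P[8]: 62 + -6 = 56
  P[9]: 56 + -6 = 50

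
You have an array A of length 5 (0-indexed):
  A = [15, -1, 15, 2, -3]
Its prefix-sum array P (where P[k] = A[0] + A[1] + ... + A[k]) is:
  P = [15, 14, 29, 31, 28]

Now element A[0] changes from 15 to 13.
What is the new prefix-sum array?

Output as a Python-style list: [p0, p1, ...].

Change: A[0] 15 -> 13, delta = -2
P[k] for k < 0: unchanged (A[0] not included)
P[k] for k >= 0: shift by delta = -2
  P[0] = 15 + -2 = 13
  P[1] = 14 + -2 = 12
  P[2] = 29 + -2 = 27
  P[3] = 31 + -2 = 29
  P[4] = 28 + -2 = 26

Answer: [13, 12, 27, 29, 26]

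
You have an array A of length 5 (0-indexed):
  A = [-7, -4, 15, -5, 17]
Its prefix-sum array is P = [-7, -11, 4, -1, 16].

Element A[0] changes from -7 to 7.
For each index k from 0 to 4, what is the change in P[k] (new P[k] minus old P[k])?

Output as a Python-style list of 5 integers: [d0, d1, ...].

Answer: [14, 14, 14, 14, 14]

Derivation:
Element change: A[0] -7 -> 7, delta = 14
For k < 0: P[k] unchanged, delta_P[k] = 0
For k >= 0: P[k] shifts by exactly 14
Delta array: [14, 14, 14, 14, 14]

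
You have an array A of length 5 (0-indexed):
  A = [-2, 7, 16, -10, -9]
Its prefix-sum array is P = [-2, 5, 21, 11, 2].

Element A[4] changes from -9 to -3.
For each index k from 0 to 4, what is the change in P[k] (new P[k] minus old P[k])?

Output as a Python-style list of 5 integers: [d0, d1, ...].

Answer: [0, 0, 0, 0, 6]

Derivation:
Element change: A[4] -9 -> -3, delta = 6
For k < 4: P[k] unchanged, delta_P[k] = 0
For k >= 4: P[k] shifts by exactly 6
Delta array: [0, 0, 0, 0, 6]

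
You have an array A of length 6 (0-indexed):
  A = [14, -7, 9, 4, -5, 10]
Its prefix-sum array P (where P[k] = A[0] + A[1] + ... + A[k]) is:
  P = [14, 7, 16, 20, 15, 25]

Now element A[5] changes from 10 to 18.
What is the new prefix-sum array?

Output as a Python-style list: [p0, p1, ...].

Change: A[5] 10 -> 18, delta = 8
P[k] for k < 5: unchanged (A[5] not included)
P[k] for k >= 5: shift by delta = 8
  P[0] = 14 + 0 = 14
  P[1] = 7 + 0 = 7
  P[2] = 16 + 0 = 16
  P[3] = 20 + 0 = 20
  P[4] = 15 + 0 = 15
  P[5] = 25 + 8 = 33

Answer: [14, 7, 16, 20, 15, 33]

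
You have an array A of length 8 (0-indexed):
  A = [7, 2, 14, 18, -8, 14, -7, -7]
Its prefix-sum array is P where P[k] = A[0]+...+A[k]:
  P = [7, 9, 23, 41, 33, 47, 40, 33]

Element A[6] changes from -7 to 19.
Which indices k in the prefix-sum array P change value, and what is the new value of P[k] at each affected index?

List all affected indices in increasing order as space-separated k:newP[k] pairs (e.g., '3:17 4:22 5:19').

P[k] = A[0] + ... + A[k]
P[k] includes A[6] iff k >= 6
Affected indices: 6, 7, ..., 7; delta = 26
  P[6]: 40 + 26 = 66
  P[7]: 33 + 26 = 59

Answer: 6:66 7:59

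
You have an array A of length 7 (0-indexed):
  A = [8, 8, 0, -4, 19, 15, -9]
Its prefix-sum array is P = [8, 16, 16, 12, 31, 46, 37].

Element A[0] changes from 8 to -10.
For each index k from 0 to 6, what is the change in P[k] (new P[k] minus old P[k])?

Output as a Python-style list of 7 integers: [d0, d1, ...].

Element change: A[0] 8 -> -10, delta = -18
For k < 0: P[k] unchanged, delta_P[k] = 0
For k >= 0: P[k] shifts by exactly -18
Delta array: [-18, -18, -18, -18, -18, -18, -18]

Answer: [-18, -18, -18, -18, -18, -18, -18]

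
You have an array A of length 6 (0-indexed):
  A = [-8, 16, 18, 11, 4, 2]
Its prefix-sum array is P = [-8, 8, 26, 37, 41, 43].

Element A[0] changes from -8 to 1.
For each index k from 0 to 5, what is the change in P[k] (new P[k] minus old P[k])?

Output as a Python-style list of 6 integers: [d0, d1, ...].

Answer: [9, 9, 9, 9, 9, 9]

Derivation:
Element change: A[0] -8 -> 1, delta = 9
For k < 0: P[k] unchanged, delta_P[k] = 0
For k >= 0: P[k] shifts by exactly 9
Delta array: [9, 9, 9, 9, 9, 9]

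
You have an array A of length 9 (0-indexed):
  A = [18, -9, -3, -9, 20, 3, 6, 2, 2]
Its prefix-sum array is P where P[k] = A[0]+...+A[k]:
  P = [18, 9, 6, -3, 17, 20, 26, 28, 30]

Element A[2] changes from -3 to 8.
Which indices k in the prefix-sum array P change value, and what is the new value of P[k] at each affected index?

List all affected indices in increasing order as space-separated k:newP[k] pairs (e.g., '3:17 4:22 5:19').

Answer: 2:17 3:8 4:28 5:31 6:37 7:39 8:41

Derivation:
P[k] = A[0] + ... + A[k]
P[k] includes A[2] iff k >= 2
Affected indices: 2, 3, ..., 8; delta = 11
  P[2]: 6 + 11 = 17
  P[3]: -3 + 11 = 8
  P[4]: 17 + 11 = 28
  P[5]: 20 + 11 = 31
  P[6]: 26 + 11 = 37
  P[7]: 28 + 11 = 39
  P[8]: 30 + 11 = 41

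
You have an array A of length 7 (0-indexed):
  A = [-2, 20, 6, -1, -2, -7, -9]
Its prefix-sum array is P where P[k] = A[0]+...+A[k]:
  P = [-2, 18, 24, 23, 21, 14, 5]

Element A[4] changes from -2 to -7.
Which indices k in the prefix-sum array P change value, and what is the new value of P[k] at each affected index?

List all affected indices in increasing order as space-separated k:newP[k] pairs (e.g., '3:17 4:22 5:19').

Answer: 4:16 5:9 6:0

Derivation:
P[k] = A[0] + ... + A[k]
P[k] includes A[4] iff k >= 4
Affected indices: 4, 5, ..., 6; delta = -5
  P[4]: 21 + -5 = 16
  P[5]: 14 + -5 = 9
  P[6]: 5 + -5 = 0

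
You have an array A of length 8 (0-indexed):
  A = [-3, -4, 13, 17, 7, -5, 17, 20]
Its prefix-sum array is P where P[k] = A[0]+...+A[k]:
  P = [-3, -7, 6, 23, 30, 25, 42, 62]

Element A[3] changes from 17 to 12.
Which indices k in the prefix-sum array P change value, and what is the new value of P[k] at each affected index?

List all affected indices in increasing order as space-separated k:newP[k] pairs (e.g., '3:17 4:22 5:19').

P[k] = A[0] + ... + A[k]
P[k] includes A[3] iff k >= 3
Affected indices: 3, 4, ..., 7; delta = -5
  P[3]: 23 + -5 = 18
  P[4]: 30 + -5 = 25
  P[5]: 25 + -5 = 20
  P[6]: 42 + -5 = 37
  P[7]: 62 + -5 = 57

Answer: 3:18 4:25 5:20 6:37 7:57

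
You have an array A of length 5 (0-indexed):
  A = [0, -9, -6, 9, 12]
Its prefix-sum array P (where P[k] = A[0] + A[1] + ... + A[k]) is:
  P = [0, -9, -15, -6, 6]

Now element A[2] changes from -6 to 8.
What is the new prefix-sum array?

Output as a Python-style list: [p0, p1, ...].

Change: A[2] -6 -> 8, delta = 14
P[k] for k < 2: unchanged (A[2] not included)
P[k] for k >= 2: shift by delta = 14
  P[0] = 0 + 0 = 0
  P[1] = -9 + 0 = -9
  P[2] = -15 + 14 = -1
  P[3] = -6 + 14 = 8
  P[4] = 6 + 14 = 20

Answer: [0, -9, -1, 8, 20]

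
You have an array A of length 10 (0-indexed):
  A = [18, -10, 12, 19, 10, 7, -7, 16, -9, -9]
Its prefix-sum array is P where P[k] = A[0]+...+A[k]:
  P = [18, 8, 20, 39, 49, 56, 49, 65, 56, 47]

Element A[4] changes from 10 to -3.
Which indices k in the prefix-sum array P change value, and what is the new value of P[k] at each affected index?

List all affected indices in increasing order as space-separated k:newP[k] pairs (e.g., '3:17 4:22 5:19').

P[k] = A[0] + ... + A[k]
P[k] includes A[4] iff k >= 4
Affected indices: 4, 5, ..., 9; delta = -13
  P[4]: 49 + -13 = 36
  P[5]: 56 + -13 = 43
  P[6]: 49 + -13 = 36
  P[7]: 65 + -13 = 52
  P[8]: 56 + -13 = 43
  P[9]: 47 + -13 = 34

Answer: 4:36 5:43 6:36 7:52 8:43 9:34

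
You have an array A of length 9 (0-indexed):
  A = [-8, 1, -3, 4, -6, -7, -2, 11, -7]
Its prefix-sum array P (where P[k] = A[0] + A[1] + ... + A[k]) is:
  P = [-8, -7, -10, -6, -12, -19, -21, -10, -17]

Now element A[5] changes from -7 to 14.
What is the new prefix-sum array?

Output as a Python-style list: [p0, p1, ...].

Answer: [-8, -7, -10, -6, -12, 2, 0, 11, 4]

Derivation:
Change: A[5] -7 -> 14, delta = 21
P[k] for k < 5: unchanged (A[5] not included)
P[k] for k >= 5: shift by delta = 21
  P[0] = -8 + 0 = -8
  P[1] = -7 + 0 = -7
  P[2] = -10 + 0 = -10
  P[3] = -6 + 0 = -6
  P[4] = -12 + 0 = -12
  P[5] = -19 + 21 = 2
  P[6] = -21 + 21 = 0
  P[7] = -10 + 21 = 11
  P[8] = -17 + 21 = 4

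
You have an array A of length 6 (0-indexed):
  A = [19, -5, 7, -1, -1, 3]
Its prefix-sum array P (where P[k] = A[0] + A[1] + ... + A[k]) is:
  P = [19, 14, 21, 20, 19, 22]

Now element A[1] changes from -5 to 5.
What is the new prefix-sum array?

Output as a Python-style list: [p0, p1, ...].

Answer: [19, 24, 31, 30, 29, 32]

Derivation:
Change: A[1] -5 -> 5, delta = 10
P[k] for k < 1: unchanged (A[1] not included)
P[k] for k >= 1: shift by delta = 10
  P[0] = 19 + 0 = 19
  P[1] = 14 + 10 = 24
  P[2] = 21 + 10 = 31
  P[3] = 20 + 10 = 30
  P[4] = 19 + 10 = 29
  P[5] = 22 + 10 = 32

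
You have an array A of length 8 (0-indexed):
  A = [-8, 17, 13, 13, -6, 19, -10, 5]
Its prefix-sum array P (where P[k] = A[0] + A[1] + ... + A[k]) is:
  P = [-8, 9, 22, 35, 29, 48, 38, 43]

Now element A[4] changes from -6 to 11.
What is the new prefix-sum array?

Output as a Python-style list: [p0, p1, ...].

Change: A[4] -6 -> 11, delta = 17
P[k] for k < 4: unchanged (A[4] not included)
P[k] for k >= 4: shift by delta = 17
  P[0] = -8 + 0 = -8
  P[1] = 9 + 0 = 9
  P[2] = 22 + 0 = 22
  P[3] = 35 + 0 = 35
  P[4] = 29 + 17 = 46
  P[5] = 48 + 17 = 65
  P[6] = 38 + 17 = 55
  P[7] = 43 + 17 = 60

Answer: [-8, 9, 22, 35, 46, 65, 55, 60]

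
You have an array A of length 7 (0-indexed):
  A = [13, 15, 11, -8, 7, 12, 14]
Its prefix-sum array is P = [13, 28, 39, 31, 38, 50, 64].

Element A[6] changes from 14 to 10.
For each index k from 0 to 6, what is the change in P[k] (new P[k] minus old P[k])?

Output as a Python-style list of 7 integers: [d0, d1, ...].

Element change: A[6] 14 -> 10, delta = -4
For k < 6: P[k] unchanged, delta_P[k] = 0
For k >= 6: P[k] shifts by exactly -4
Delta array: [0, 0, 0, 0, 0, 0, -4]

Answer: [0, 0, 0, 0, 0, 0, -4]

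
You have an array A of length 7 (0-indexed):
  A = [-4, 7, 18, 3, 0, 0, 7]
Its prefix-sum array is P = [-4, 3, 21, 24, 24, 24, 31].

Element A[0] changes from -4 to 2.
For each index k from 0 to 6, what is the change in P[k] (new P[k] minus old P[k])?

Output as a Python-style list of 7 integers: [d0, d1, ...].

Element change: A[0] -4 -> 2, delta = 6
For k < 0: P[k] unchanged, delta_P[k] = 0
For k >= 0: P[k] shifts by exactly 6
Delta array: [6, 6, 6, 6, 6, 6, 6]

Answer: [6, 6, 6, 6, 6, 6, 6]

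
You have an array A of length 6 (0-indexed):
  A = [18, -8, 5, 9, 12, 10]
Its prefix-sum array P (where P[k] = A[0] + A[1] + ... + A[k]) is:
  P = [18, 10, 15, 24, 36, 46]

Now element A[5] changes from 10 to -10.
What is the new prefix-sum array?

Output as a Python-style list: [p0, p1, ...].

Answer: [18, 10, 15, 24, 36, 26]

Derivation:
Change: A[5] 10 -> -10, delta = -20
P[k] for k < 5: unchanged (A[5] not included)
P[k] for k >= 5: shift by delta = -20
  P[0] = 18 + 0 = 18
  P[1] = 10 + 0 = 10
  P[2] = 15 + 0 = 15
  P[3] = 24 + 0 = 24
  P[4] = 36 + 0 = 36
  P[5] = 46 + -20 = 26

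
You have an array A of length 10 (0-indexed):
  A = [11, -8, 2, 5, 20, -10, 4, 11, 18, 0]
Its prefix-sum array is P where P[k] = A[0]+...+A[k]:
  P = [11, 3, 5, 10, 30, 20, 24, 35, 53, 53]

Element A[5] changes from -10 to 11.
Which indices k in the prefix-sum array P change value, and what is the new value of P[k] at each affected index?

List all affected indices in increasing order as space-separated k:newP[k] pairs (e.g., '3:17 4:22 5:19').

Answer: 5:41 6:45 7:56 8:74 9:74

Derivation:
P[k] = A[0] + ... + A[k]
P[k] includes A[5] iff k >= 5
Affected indices: 5, 6, ..., 9; delta = 21
  P[5]: 20 + 21 = 41
  P[6]: 24 + 21 = 45
  P[7]: 35 + 21 = 56
  P[8]: 53 + 21 = 74
  P[9]: 53 + 21 = 74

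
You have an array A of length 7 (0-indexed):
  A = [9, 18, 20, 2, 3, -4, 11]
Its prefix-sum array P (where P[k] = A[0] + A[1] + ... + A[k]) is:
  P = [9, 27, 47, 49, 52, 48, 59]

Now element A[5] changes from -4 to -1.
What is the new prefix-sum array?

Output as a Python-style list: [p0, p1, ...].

Change: A[5] -4 -> -1, delta = 3
P[k] for k < 5: unchanged (A[5] not included)
P[k] for k >= 5: shift by delta = 3
  P[0] = 9 + 0 = 9
  P[1] = 27 + 0 = 27
  P[2] = 47 + 0 = 47
  P[3] = 49 + 0 = 49
  P[4] = 52 + 0 = 52
  P[5] = 48 + 3 = 51
  P[6] = 59 + 3 = 62

Answer: [9, 27, 47, 49, 52, 51, 62]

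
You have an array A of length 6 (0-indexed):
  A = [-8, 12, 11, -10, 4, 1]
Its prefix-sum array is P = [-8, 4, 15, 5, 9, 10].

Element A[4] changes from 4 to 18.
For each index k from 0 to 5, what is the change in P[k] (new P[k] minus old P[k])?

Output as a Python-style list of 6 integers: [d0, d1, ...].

Element change: A[4] 4 -> 18, delta = 14
For k < 4: P[k] unchanged, delta_P[k] = 0
For k >= 4: P[k] shifts by exactly 14
Delta array: [0, 0, 0, 0, 14, 14]

Answer: [0, 0, 0, 0, 14, 14]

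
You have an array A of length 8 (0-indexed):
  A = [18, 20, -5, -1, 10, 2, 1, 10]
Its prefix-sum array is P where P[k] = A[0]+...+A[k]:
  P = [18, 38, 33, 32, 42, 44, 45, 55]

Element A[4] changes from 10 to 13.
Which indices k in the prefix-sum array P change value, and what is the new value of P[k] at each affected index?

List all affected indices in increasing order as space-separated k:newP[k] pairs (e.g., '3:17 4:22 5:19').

P[k] = A[0] + ... + A[k]
P[k] includes A[4] iff k >= 4
Affected indices: 4, 5, ..., 7; delta = 3
  P[4]: 42 + 3 = 45
  P[5]: 44 + 3 = 47
  P[6]: 45 + 3 = 48
  P[7]: 55 + 3 = 58

Answer: 4:45 5:47 6:48 7:58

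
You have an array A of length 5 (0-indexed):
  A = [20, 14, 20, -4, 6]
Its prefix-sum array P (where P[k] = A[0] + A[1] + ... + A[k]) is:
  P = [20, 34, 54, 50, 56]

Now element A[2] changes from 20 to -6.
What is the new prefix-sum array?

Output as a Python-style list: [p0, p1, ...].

Answer: [20, 34, 28, 24, 30]

Derivation:
Change: A[2] 20 -> -6, delta = -26
P[k] for k < 2: unchanged (A[2] not included)
P[k] for k >= 2: shift by delta = -26
  P[0] = 20 + 0 = 20
  P[1] = 34 + 0 = 34
  P[2] = 54 + -26 = 28
  P[3] = 50 + -26 = 24
  P[4] = 56 + -26 = 30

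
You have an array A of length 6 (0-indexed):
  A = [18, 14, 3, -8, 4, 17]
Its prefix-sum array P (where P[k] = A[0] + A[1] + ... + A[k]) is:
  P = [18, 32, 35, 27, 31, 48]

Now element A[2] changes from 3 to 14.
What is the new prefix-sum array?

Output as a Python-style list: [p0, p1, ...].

Change: A[2] 3 -> 14, delta = 11
P[k] for k < 2: unchanged (A[2] not included)
P[k] for k >= 2: shift by delta = 11
  P[0] = 18 + 0 = 18
  P[1] = 32 + 0 = 32
  P[2] = 35 + 11 = 46
  P[3] = 27 + 11 = 38
  P[4] = 31 + 11 = 42
  P[5] = 48 + 11 = 59

Answer: [18, 32, 46, 38, 42, 59]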